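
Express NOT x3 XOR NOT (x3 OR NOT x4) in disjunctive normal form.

NOT x3 AND NOT x4

NOT x3 XOR NOT (x3 OR NOT x4)
⇔ (NOT x3 AND NOT NOT (x3 OR NOT x4)) OR (NOT NOT x3 AND NOT (x3 OR NOT x4))   [expand XOR]
⇔ (NOT x3 AND (x3 OR NOT x4)) OR (NOT NOT x3 AND NOT (x3 OR NOT x4))   [double negation]
⇔ (NOT x3 AND (x3 OR NOT x4)) OR (x3 AND NOT (x3 OR NOT x4))   [double negation]
⇔ (NOT x3 AND (x3 OR NOT x4)) OR (x3 AND NOT x3 AND NOT NOT x4)   [De Morgan]
⇔ (NOT x3 AND (x3 OR NOT x4)) OR (x3 AND NOT x3 AND x4)   [double negation]
⇔ (NOT x3 AND x3) OR (NOT x3 AND NOT x4) OR (x3 AND NOT x3 AND x4)   [distribute AND over OR]
⇔ NOT x3 AND NOT x4   [simplify]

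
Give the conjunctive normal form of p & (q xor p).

p & (q xor p)
≡ p & (q | p) & ~(q & p)
≡ p & (q | p) & (~q | ~p)
≡ p & (~q | ~p)

p & (~q | ~p)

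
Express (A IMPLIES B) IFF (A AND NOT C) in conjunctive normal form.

(A IMPLIES B) IFF (A AND NOT C)
= ((A IMPLIES B) IMPLIES (A AND NOT C)) AND ((A AND NOT C) IMPLIES (A IMPLIES B))
= (NOT (A IMPLIES B) OR (A AND NOT C)) AND ((A AND NOT C) IMPLIES (A IMPLIES B))
= (NOT (NOT A OR B) OR (A AND NOT C)) AND ((A AND NOT C) IMPLIES (A IMPLIES B))
= (NOT (NOT A OR B) OR (A AND NOT C)) AND (NOT (A AND NOT C) OR (A IMPLIES B))
= (NOT (NOT A OR B) OR (A AND NOT C)) AND (NOT (A AND NOT C) OR NOT A OR B)
= ((NOT NOT A AND NOT B) OR (A AND NOT C)) AND (NOT (A AND NOT C) OR NOT A OR B)
= ((A AND NOT B) OR (A AND NOT C)) AND (NOT (A AND NOT C) OR NOT A OR B)
= ((A AND NOT B) OR (A AND NOT C)) AND (NOT A OR NOT NOT C OR NOT A OR B)
= ((A AND NOT B) OR (A AND NOT C)) AND (NOT A OR C OR NOT A OR B)
= (A OR A) AND (A OR NOT C) AND (NOT B OR A) AND (NOT B OR NOT C) AND (NOT A OR C OR NOT A OR B)
= A AND (NOT B OR NOT C) AND (NOT A OR C OR B)

A AND (NOT B OR NOT C) AND (NOT A OR C OR B)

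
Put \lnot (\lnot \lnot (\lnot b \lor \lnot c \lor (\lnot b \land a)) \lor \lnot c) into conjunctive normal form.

\lnot (\lnot \lnot (\lnot b \lor \lnot c \lor (\lnot b \land a)) \lor \lnot c)
⇔ \lnot \lnot \lnot (\lnot b \lor \lnot c \lor (\lnot b \land a)) \land \lnot \lnot c   — De Morgan
⇔ \lnot (\lnot b \lor \lnot c \lor (\lnot b \land a)) \land \lnot \lnot c   — double negation
⇔ \lnot \lnot b \land \lnot \lnot c \land \lnot (\lnot b \land a) \land \lnot \lnot c   — De Morgan
⇔ b \land \lnot \lnot c \land \lnot (\lnot b \land a) \land \lnot \lnot c   — double negation
⇔ b \land c \land \lnot (\lnot b \land a) \land \lnot \lnot c   — double negation
⇔ b \land c \land (\lnot \lnot b \lor \lnot a) \land \lnot \lnot c   — De Morgan
⇔ b \land c \land (b \lor \lnot a) \land \lnot \lnot c   — double negation
⇔ b \land c \land (b \lor \lnot a) \land c   — double negation
⇔ b \land c   — simplify

b \land c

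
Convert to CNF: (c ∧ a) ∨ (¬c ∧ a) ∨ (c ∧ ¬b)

(c ∧ a) ∨ (¬c ∧ a) ∨ (c ∧ ¬b)
⇔ (c ∨ ¬c ∨ c) ∧ (c ∨ ¬c ∨ ¬b) ∧ (c ∨ a ∨ c) ∧ (c ∨ a ∨ ¬b) ∧ (a ∨ ¬c ∨ c) ∧ (a ∨ ¬c ∨ ¬b) ∧ (a ∨ a ∨ c) ∧ (a ∨ a ∨ ¬b)   [distribute ∨ over ∧]
⇔ (c ∨ a) ∧ (a ∨ ¬b)   [simplify]

(c ∨ a) ∧ (a ∨ ¬b)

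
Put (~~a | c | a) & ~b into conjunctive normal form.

(a | c) & ~b

(~~a | c | a) & ~b
⇔ (a | c | a) & ~b
⇔ (a | c) & ~b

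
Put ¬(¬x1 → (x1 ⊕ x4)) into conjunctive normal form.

¬x1 ∧ (¬x4 ∨ x1)

¬(¬x1 → (x1 ⊕ x4))
≡ ¬(¬¬x1 ∨ (x1 ⊕ x4))   [eliminate →]
≡ ¬(¬¬x1 ∨ ((x1 ∨ x4) ∧ ¬(x1 ∧ x4)))   [expand ⊕]
≡ ¬¬¬x1 ∧ ¬((x1 ∨ x4) ∧ ¬(x1 ∧ x4))   [De Morgan]
≡ ¬x1 ∧ ¬((x1 ∨ x4) ∧ ¬(x1 ∧ x4))   [double negation]
≡ ¬x1 ∧ (¬(x1 ∨ x4) ∨ ¬¬(x1 ∧ x4))   [De Morgan]
≡ ¬x1 ∧ ((¬x1 ∧ ¬x4) ∨ ¬¬(x1 ∧ x4))   [De Morgan]
≡ ¬x1 ∧ ((¬x1 ∧ ¬x4) ∨ (x1 ∧ x4))   [double negation]
≡ ¬x1 ∧ (¬x1 ∨ x1) ∧ (¬x1 ∨ x4) ∧ (¬x4 ∨ x1) ∧ (¬x4 ∨ x4)   [distribute ∨ over ∧]
≡ ¬x1 ∧ (¬x4 ∨ x1)   [simplify]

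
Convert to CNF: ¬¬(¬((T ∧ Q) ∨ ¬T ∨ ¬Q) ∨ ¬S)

(¬T ∨ ¬Q ∨ ¬S) ∧ (T ∨ ¬S) ∧ (Q ∨ ¬S)

¬¬(¬((T ∧ Q) ∨ ¬T ∨ ¬Q) ∨ ¬S)
≡ ¬((T ∧ Q) ∨ ¬T ∨ ¬Q) ∨ ¬S   — double negation
≡ (¬(T ∧ Q) ∧ ¬¬T ∧ ¬¬Q) ∨ ¬S   — De Morgan
≡ ((¬T ∨ ¬Q) ∧ ¬¬T ∧ ¬¬Q) ∨ ¬S   — De Morgan
≡ ((¬T ∨ ¬Q) ∧ T ∧ ¬¬Q) ∨ ¬S   — double negation
≡ ((¬T ∨ ¬Q) ∧ T ∧ Q) ∨ ¬S   — double negation
≡ (¬T ∨ ¬Q ∨ ¬S) ∧ (T ∨ ¬S) ∧ (Q ∨ ¬S)   — distribute ∨ over ∧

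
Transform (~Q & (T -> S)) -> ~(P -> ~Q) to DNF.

(~Q & (T -> S)) -> ~(P -> ~Q)
= ~(~Q & (T -> S)) | ~(P -> ~Q)   [eliminate ->]
= ~(~Q & (~T | S)) | ~(P -> ~Q)   [eliminate ->]
= ~(~Q & (~T | S)) | ~(~P | ~Q)   [eliminate ->]
= ~~Q | ~(~T | S) | ~(~P | ~Q)   [De Morgan]
= Q | ~(~T | S) | ~(~P | ~Q)   [double negation]
= Q | (~~T & ~S) | ~(~P | ~Q)   [De Morgan]
= Q | (T & ~S) | ~(~P | ~Q)   [double negation]
= Q | (T & ~S) | (~~P & ~~Q)   [De Morgan]
= Q | (T & ~S) | (P & ~~Q)   [double negation]
= Q | (T & ~S) | (P & Q)   [double negation]
= Q | (T & ~S)   [simplify]

Q | (T & ~S)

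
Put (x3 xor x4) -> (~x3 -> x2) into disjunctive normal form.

(~x3 & ~x4) | x3 | x2

(x3 xor x4) -> (~x3 -> x2)
≡ ~(x3 xor x4) | (~x3 -> x2)   — eliminate ->
≡ ~((x3 & ~x4) | (~x3 & x4)) | (~x3 -> x2)   — expand xor
≡ ~((x3 & ~x4) | (~x3 & x4)) | ~~x3 | x2   — eliminate ->
≡ (~(x3 & ~x4) & ~(~x3 & x4)) | ~~x3 | x2   — De Morgan
≡ ((~x3 | ~~x4) & ~(~x3 & x4)) | ~~x3 | x2   — De Morgan
≡ ((~x3 | x4) & ~(~x3 & x4)) | ~~x3 | x2   — double negation
≡ ((~x3 | x4) & (~~x3 | ~x4)) | ~~x3 | x2   — De Morgan
≡ ((~x3 | x4) & (x3 | ~x4)) | ~~x3 | x2   — double negation
≡ ((~x3 | x4) & (x3 | ~x4)) | x3 | x2   — double negation
≡ (~x3 & x3) | (~x3 & ~x4) | (x4 & x3) | (x4 & ~x4) | x3 | x2   — distribute & over |
≡ (~x3 & ~x4) | x3 | x2   — simplify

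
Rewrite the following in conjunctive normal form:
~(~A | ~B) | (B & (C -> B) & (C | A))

(A | C) & B

~(~A | ~B) | (B & (C -> B) & (C | A))
= ~(~A | ~B) | (B & (~C | B) & (C | A))   [eliminate ->]
= (~~A & ~~B) | (B & (~C | B) & (C | A))   [De Morgan]
= (A & ~~B) | (B & (~C | B) & (C | A))   [double negation]
= (A & B) | (B & (~C | B) & (C | A))   [double negation]
= (A | B) & (A | ~C | B) & (A | C | A) & (B | B) & (B | ~C | B) & (B | C | A)   [distribute | over &]
= (A | C) & B   [simplify]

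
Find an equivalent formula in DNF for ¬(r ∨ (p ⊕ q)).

¬(r ∨ (p ⊕ q))
≡ ¬(r ∨ (p ∧ ¬q) ∨ (¬p ∧ q))   [expand ⊕]
≡ ¬r ∧ ¬(p ∧ ¬q) ∧ ¬(¬p ∧ q)   [De Morgan]
≡ ¬r ∧ (¬p ∨ ¬¬q) ∧ ¬(¬p ∧ q)   [De Morgan]
≡ ¬r ∧ (¬p ∨ q) ∧ ¬(¬p ∧ q)   [double negation]
≡ ¬r ∧ (¬p ∨ q) ∧ (¬¬p ∨ ¬q)   [De Morgan]
≡ ¬r ∧ (¬p ∨ q) ∧ (p ∨ ¬q)   [double negation]
≡ (¬r ∧ ¬p ∧ p) ∨ (¬r ∧ ¬p ∧ ¬q) ∨ (¬r ∧ q ∧ p) ∨ (¬r ∧ q ∧ ¬q)   [distribute ∧ over ∨]
≡ (¬r ∧ ¬p ∧ ¬q) ∨ (¬r ∧ q ∧ p)   [simplify]

(¬r ∧ ¬p ∧ ¬q) ∨ (¬r ∧ q ∧ p)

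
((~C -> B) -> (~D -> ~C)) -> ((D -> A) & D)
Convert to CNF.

(~D | A) & (C | D)

((~C -> B) -> (~D -> ~C)) -> ((D -> A) & D)
= ~((~C -> B) -> (~D -> ~C)) | ((D -> A) & D)
= ~(~(~C -> B) | (~D -> ~C)) | ((D -> A) & D)
= ~(~(~~C | B) | (~D -> ~C)) | ((D -> A) & D)
= ~(~(~~C | B) | ~~D | ~C) | ((D -> A) & D)
= ~(~(~~C | B) | ~~D | ~C) | ((~D | A) & D)
= (~~(~~C | B) & ~~~D & ~~C) | ((~D | A) & D)
= ((~~C | B) & ~~~D & ~~C) | ((~D | A) & D)
= ((C | B) & ~~~D & ~~C) | ((~D | A) & D)
= ((C | B) & ~D & ~~C) | ((~D | A) & D)
= ((C | B) & ~D & C) | ((~D | A) & D)
= (C | B | ~D | A) & (C | B | D) & (~D | ~D | A) & (~D | D) & (C | ~D | A) & (C | D)
= (~D | A) & (C | D)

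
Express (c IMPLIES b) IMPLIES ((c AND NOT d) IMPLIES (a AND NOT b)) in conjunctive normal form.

NOT b OR NOT c OR d

(c IMPLIES b) IMPLIES ((c AND NOT d) IMPLIES (a AND NOT b))
≡ NOT (c IMPLIES b) OR ((c AND NOT d) IMPLIES (a AND NOT b))   (eliminate IMPLIES)
≡ NOT (NOT c OR b) OR ((c AND NOT d) IMPLIES (a AND NOT b))   (eliminate IMPLIES)
≡ NOT (NOT c OR b) OR NOT (c AND NOT d) OR (a AND NOT b)   (eliminate IMPLIES)
≡ (NOT NOT c AND NOT b) OR NOT (c AND NOT d) OR (a AND NOT b)   (De Morgan)
≡ (c AND NOT b) OR NOT (c AND NOT d) OR (a AND NOT b)   (double negation)
≡ (c AND NOT b) OR NOT c OR NOT NOT d OR (a AND NOT b)   (De Morgan)
≡ (c AND NOT b) OR NOT c OR d OR (a AND NOT b)   (double negation)
≡ (c OR NOT c OR d OR a) AND (c OR NOT c OR d OR NOT b) AND (NOT b OR NOT c OR d OR a) AND (NOT b OR NOT c OR d OR NOT b)   (distribute OR over AND)
≡ NOT b OR NOT c OR d   (simplify)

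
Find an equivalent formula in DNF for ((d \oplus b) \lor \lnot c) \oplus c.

\lnot c \lor (\lnot d \land \lnot b \land c) \lor (b \land d \land c)

((d \oplus b) \lor \lnot c) \oplus c
⇔ (((d \oplus b) \lor \lnot c) \land \lnot c) \lor (\lnot ((d \oplus b) \lor \lnot c) \land c)   (expand \oplus)
⇔ (((d \land \lnot b) \lor (\lnot d \land b) \lor \lnot c) \land \lnot c) \lor (\lnot ((d \oplus b) \lor \lnot c) \land c)   (expand \oplus)
⇔ (((d \land \lnot b) \lor (\lnot d \land b) \lor \lnot c) \land \lnot c) \lor (\lnot ((d \land \lnot b) \lor (\lnot d \land b) \lor \lnot c) \land c)   (expand \oplus)
⇔ (((d \land \lnot b) \lor (\lnot d \land b) \lor \lnot c) \land \lnot c) \lor (\lnot (d \land \lnot b) \land \lnot (\lnot d \land b) \land \lnot \lnot c \land c)   (De Morgan)
⇔ (((d \land \lnot b) \lor (\lnot d \land b) \lor \lnot c) \land \lnot c) \lor ((\lnot d \lor \lnot \lnot b) \land \lnot (\lnot d \land b) \land \lnot \lnot c \land c)   (De Morgan)
⇔ (((d \land \lnot b) \lor (\lnot d \land b) \lor \lnot c) \land \lnot c) \lor ((\lnot d \lor b) \land \lnot (\lnot d \land b) \land \lnot \lnot c \land c)   (double negation)
⇔ (((d \land \lnot b) \lor (\lnot d \land b) \lor \lnot c) \land \lnot c) \lor ((\lnot d \lor b) \land (\lnot \lnot d \lor \lnot b) \land \lnot \lnot c \land c)   (De Morgan)
⇔ (((d \land \lnot b) \lor (\lnot d \land b) \lor \lnot c) \land \lnot c) \lor ((\lnot d \lor b) \land (d \lor \lnot b) \land \lnot \lnot c \land c)   (double negation)
⇔ (((d \land \lnot b) \lor (\lnot d \land b) \lor \lnot c) \land \lnot c) \lor ((\lnot d \lor b) \land (d \lor \lnot b) \land c \land c)   (double negation)
⇔ (d \land \lnot b \land \lnot c) \lor (\lnot d \land b \land \lnot c) \lor (\lnot c \land \lnot c) \lor (\lnot d \land d \land c \land c) \lor (\lnot d \land \lnot b \land c \land c) \lor (b \land d \land c \land c) \lor (b \land \lnot b \land c \land c)   (distribute \land over \lor)
⇔ \lnot c \lor (\lnot d \land \lnot b \land c) \lor (b \land d \land c)   (simplify)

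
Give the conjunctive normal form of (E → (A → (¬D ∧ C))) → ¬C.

(E → (A → (¬D ∧ C))) → ¬C
≡ ¬(E → (A → (¬D ∧ C))) ∨ ¬C   [eliminate →]
≡ ¬(¬E ∨ (A → (¬D ∧ C))) ∨ ¬C   [eliminate →]
≡ ¬(¬E ∨ ¬A ∨ (¬D ∧ C)) ∨ ¬C   [eliminate →]
≡ (¬¬E ∧ ¬¬A ∧ ¬(¬D ∧ C)) ∨ ¬C   [De Morgan]
≡ (E ∧ ¬¬A ∧ ¬(¬D ∧ C)) ∨ ¬C   [double negation]
≡ (E ∧ A ∧ ¬(¬D ∧ C)) ∨ ¬C   [double negation]
≡ (E ∧ A ∧ (¬¬D ∨ ¬C)) ∨ ¬C   [De Morgan]
≡ (E ∧ A ∧ (D ∨ ¬C)) ∨ ¬C   [double negation]
≡ (E ∨ ¬C) ∧ (A ∨ ¬C) ∧ (D ∨ ¬C ∨ ¬C)   [distribute ∨ over ∧]
≡ (E ∨ ¬C) ∧ (A ∨ ¬C) ∧ (D ∨ ¬C)   [simplify]

(E ∨ ¬C) ∧ (A ∨ ¬C) ∧ (D ∨ ¬C)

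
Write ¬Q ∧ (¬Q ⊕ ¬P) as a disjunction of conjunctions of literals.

¬Q ∧ P

¬Q ∧ (¬Q ⊕ ¬P)
≡ ¬Q ∧ ((¬Q ∧ ¬¬P) ∨ (¬¬Q ∧ ¬P))   (expand ⊕)
≡ ¬Q ∧ ((¬Q ∧ P) ∨ (¬¬Q ∧ ¬P))   (double negation)
≡ ¬Q ∧ ((¬Q ∧ P) ∨ (Q ∧ ¬P))   (double negation)
≡ (¬Q ∧ ¬Q ∧ P) ∨ (¬Q ∧ Q ∧ ¬P)   (distribute ∧ over ∨)
≡ ¬Q ∧ P   (simplify)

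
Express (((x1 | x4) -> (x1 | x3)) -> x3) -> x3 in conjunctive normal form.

(((x1 | x4) -> (x1 | x3)) -> x3) -> x3
= ~(((x1 | x4) -> (x1 | x3)) -> x3) | x3   (eliminate ->)
= ~(~((x1 | x4) -> (x1 | x3)) | x3) | x3   (eliminate ->)
= ~(~(~(x1 | x4) | x1 | x3) | x3) | x3   (eliminate ->)
= (~~(~(x1 | x4) | x1 | x3) & ~x3) | x3   (De Morgan)
= ((~(x1 | x4) | x1 | x3) & ~x3) | x3   (double negation)
= (((~x1 & ~x4) | x1 | x3) & ~x3) | x3   (De Morgan)
= (~x1 | x1 | x3 | x3) & (~x4 | x1 | x3 | x3) & (~x3 | x3)   (distribute | over &)
= ~x4 | x1 | x3   (simplify)

~x4 | x1 | x3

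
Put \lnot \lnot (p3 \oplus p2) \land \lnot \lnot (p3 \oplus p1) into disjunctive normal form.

\lnot \lnot (p3 \oplus p2) \land \lnot \lnot (p3 \oplus p1)
⇔ \lnot \lnot ((p3 \land \lnot p2) \lor (\lnot p3 \land p2)) \land \lnot \lnot (p3 \oplus p1)   — expand \oplus
⇔ \lnot \lnot ((p3 \land \lnot p2) \lor (\lnot p3 \land p2)) \land \lnot \lnot ((p3 \land \lnot p1) \lor (\lnot p3 \land p1))   — expand \oplus
⇔ ((p3 \land \lnot p2) \lor (\lnot p3 \land p2)) \land \lnot \lnot ((p3 \land \lnot p1) \lor (\lnot p3 \land p1))   — double negation
⇔ ((p3 \land \lnot p2) \lor (\lnot p3 \land p2)) \land ((p3 \land \lnot p1) \lor (\lnot p3 \land p1))   — double negation
⇔ (p3 \land \lnot p2 \land p3 \land \lnot p1) \lor (p3 \land \lnot p2 \land \lnot p3 \land p1) \lor (\lnot p3 \land p2 \land p3 \land \lnot p1) \lor (\lnot p3 \land p2 \land \lnot p3 \land p1)   — distribute \land over \lor
⇔ (p3 \land \lnot p2 \land \lnot p1) \lor (\lnot p3 \land p2 \land p1)   — simplify

(p3 \land \lnot p2 \land \lnot p1) \lor (\lnot p3 \land p2 \land p1)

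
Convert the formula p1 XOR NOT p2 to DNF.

(p1 AND p2) OR (NOT p1 AND NOT p2)

p1 XOR NOT p2
= (p1 AND NOT NOT p2) OR (NOT p1 AND NOT p2)
= (p1 AND p2) OR (NOT p1 AND NOT p2)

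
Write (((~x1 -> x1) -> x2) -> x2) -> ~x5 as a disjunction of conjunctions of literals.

(~x1 & ~x2) | ~x5

(((~x1 -> x1) -> x2) -> x2) -> ~x5
≡ ~(((~x1 -> x1) -> x2) -> x2) | ~x5   [eliminate ->]
≡ ~(~((~x1 -> x1) -> x2) | x2) | ~x5   [eliminate ->]
≡ ~(~(~(~x1 -> x1) | x2) | x2) | ~x5   [eliminate ->]
≡ ~(~(~(~~x1 | x1) | x2) | x2) | ~x5   [eliminate ->]
≡ (~~(~(~~x1 | x1) | x2) & ~x2) | ~x5   [De Morgan]
≡ ((~(~~x1 | x1) | x2) & ~x2) | ~x5   [double negation]
≡ (((~~~x1 & ~x1) | x2) & ~x2) | ~x5   [De Morgan]
≡ (((~x1 & ~x1) | x2) & ~x2) | ~x5   [double negation]
≡ (~x1 & ~x1 & ~x2) | (x2 & ~x2) | ~x5   [distribute & over |]
≡ (~x1 & ~x2) | ~x5   [simplify]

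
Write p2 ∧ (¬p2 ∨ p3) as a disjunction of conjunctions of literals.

p2 ∧ (¬p2 ∨ p3)
⇔ (p2 ∧ ¬p2) ∨ (p2 ∧ p3)   (distribute ∧ over ∨)
⇔ p2 ∧ p3   (simplify)

p2 ∧ p3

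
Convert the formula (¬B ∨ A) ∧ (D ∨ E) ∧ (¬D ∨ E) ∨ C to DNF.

¬B ∧ E ∨ A ∧ E ∨ C

(¬B ∨ A) ∧ (D ∨ E) ∧ (¬D ∨ E) ∨ C
≡ ¬B ∧ D ∧ ¬D ∨ ¬B ∧ D ∧ E ∨ ¬B ∧ E ∧ ¬D ∨ ¬B ∧ E ∧ E ∨ A ∧ D ∧ ¬D ∨ A ∧ D ∧ E ∨ A ∧ E ∧ ¬D ∨ A ∧ E ∧ E ∨ C   [distribute ∧ over ∨]
≡ ¬B ∧ E ∨ A ∧ E ∨ C   [simplify]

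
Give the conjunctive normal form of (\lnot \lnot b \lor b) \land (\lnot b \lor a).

b \land (\lnot b \lor a)

(\lnot \lnot b \lor b) \land (\lnot b \lor a)
= (b \lor b) \land (\lnot b \lor a)   [double negation]
= b \land (\lnot b \lor a)   [simplify]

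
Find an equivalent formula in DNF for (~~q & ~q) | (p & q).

p & q

(~~q & ~q) | (p & q)
= (q & ~q) | (p & q)   (double negation)
= p & q   (simplify)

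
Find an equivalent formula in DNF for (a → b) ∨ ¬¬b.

(a → b) ∨ ¬¬b
≡ ¬a ∨ b ∨ ¬¬b
≡ ¬a ∨ b ∨ b
≡ ¬a ∨ b

¬a ∨ b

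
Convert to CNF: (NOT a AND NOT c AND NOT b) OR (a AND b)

(NOT a OR b) AND (NOT c OR a) AND (NOT c OR b) AND (NOT b OR a)

(NOT a AND NOT c AND NOT b) OR (a AND b)
⇔ (NOT a OR a) AND (NOT a OR b) AND (NOT c OR a) AND (NOT c OR b) AND (NOT b OR a) AND (NOT b OR b)   [distribute OR over AND]
⇔ (NOT a OR b) AND (NOT c OR a) AND (NOT c OR b) AND (NOT b OR a)   [simplify]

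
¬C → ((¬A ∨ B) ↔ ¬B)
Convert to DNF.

C ∨ (¬B ∧ ¬A)

¬C → ((¬A ∨ B) ↔ ¬B)
≡ ¬¬C ∨ ((¬A ∨ B) ↔ ¬B)   (eliminate →)
≡ ¬¬C ∨ (((¬A ∨ B) → ¬B) ∧ (¬B → (¬A ∨ B)))   (eliminate ↔)
≡ ¬¬C ∨ ((¬(¬A ∨ B) ∨ ¬B) ∧ (¬B → (¬A ∨ B)))   (eliminate →)
≡ ¬¬C ∨ ((¬(¬A ∨ B) ∨ ¬B) ∧ (¬¬B ∨ ¬A ∨ B))   (eliminate →)
≡ C ∨ ((¬(¬A ∨ B) ∨ ¬B) ∧ (¬¬B ∨ ¬A ∨ B))   (double negation)
≡ C ∨ (((¬¬A ∧ ¬B) ∨ ¬B) ∧ (¬¬B ∨ ¬A ∨ B))   (De Morgan)
≡ C ∨ (((A ∧ ¬B) ∨ ¬B) ∧ (¬¬B ∨ ¬A ∨ B))   (double negation)
≡ C ∨ (((A ∧ ¬B) ∨ ¬B) ∧ (B ∨ ¬A ∨ B))   (double negation)
≡ C ∨ (A ∧ ¬B ∧ B) ∨ (A ∧ ¬B ∧ ¬A) ∨ (A ∧ ¬B ∧ B) ∨ (¬B ∧ B) ∨ (¬B ∧ ¬A) ∨ (¬B ∧ B)   (distribute ∧ over ∨)
≡ C ∨ (¬B ∧ ¬A)   (simplify)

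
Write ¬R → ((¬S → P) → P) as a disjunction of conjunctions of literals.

R ∨ (¬S ∧ ¬P) ∨ P

¬R → ((¬S → P) → P)
= ¬¬R ∨ ((¬S → P) → P)   [eliminate →]
= ¬¬R ∨ ¬(¬S → P) ∨ P   [eliminate →]
= ¬¬R ∨ ¬(¬¬S ∨ P) ∨ P   [eliminate →]
= R ∨ ¬(¬¬S ∨ P) ∨ P   [double negation]
= R ∨ (¬¬¬S ∧ ¬P) ∨ P   [De Morgan]
= R ∨ (¬S ∧ ¬P) ∨ P   [double negation]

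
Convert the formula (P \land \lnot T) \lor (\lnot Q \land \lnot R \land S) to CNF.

(P \land \lnot T) \lor (\lnot Q \land \lnot R \land S)
≡ (P \lor \lnot Q) \land (P \lor \lnot R) \land (P \lor S) \land (\lnot T \lor \lnot Q) \land (\lnot T \lor \lnot R) \land (\lnot T \lor S)   [distribute \lor over \land]

(P \lor \lnot Q) \land (P \lor \lnot R) \land (P \lor S) \land (\lnot T \lor \lnot Q) \land (\lnot T \lor \lnot R) \land (\lnot T \lor S)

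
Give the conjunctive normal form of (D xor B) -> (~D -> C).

~B | D | C

(D xor B) -> (~D -> C)
= ~(D xor B) | (~D -> C)   (eliminate ->)
= ~((D | B) & ~(D & B)) | (~D -> C)   (expand xor)
= ~((D | B) & ~(D & B)) | ~~D | C   (eliminate ->)
= ~(D | B) | ~~(D & B) | ~~D | C   (De Morgan)
= (~D & ~B) | ~~(D & B) | ~~D | C   (De Morgan)
= (~D & ~B) | (D & B) | ~~D | C   (double negation)
= (~D & ~B) | (D & B) | D | C   (double negation)
= (~D | D | D | C) & (~D | B | D | C) & (~B | D | D | C) & (~B | B | D | C)   (distribute | over &)
= ~B | D | C   (simplify)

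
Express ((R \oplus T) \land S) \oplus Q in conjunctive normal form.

((R \oplus T) \land S) \oplus Q
= (((R \oplus T) \land S) \lor Q) \land \lnot ((R \oplus T) \land S \land Q)   [expand \oplus]
= (((R \lor T) \land \lnot (R \land T) \land S) \lor Q) \land \lnot ((R \oplus T) \land S \land Q)   [expand \oplus]
= (((R \lor T) \land \lnot (R \land T) \land S) \lor Q) \land \lnot ((R \lor T) \land \lnot (R \land T) \land S \land Q)   [expand \oplus]
= (((R \lor T) \land (\lnot R \lor \lnot T) \land S) \lor Q) \land \lnot ((R \lor T) \land \lnot (R \land T) \land S \land Q)   [De Morgan]
= (((R \lor T) \land (\lnot R \lor \lnot T) \land S) \lor Q) \land (\lnot (R \lor T) \lor \lnot \lnot (R \land T) \lor \lnot S \lor \lnot Q)   [De Morgan]
= (((R \lor T) \land (\lnot R \lor \lnot T) \land S) \lor Q) \land ((\lnot R \land \lnot T) \lor \lnot \lnot (R \land T) \lor \lnot S \lor \lnot Q)   [De Morgan]
= (((R \lor T) \land (\lnot R \lor \lnot T) \land S) \lor Q) \land ((\lnot R \land \lnot T) \lor (R \land T) \lor \lnot S \lor \lnot Q)   [double negation]
= (R \lor T \lor Q) \land (\lnot R \lor \lnot T \lor Q) \land (S \lor Q) \land (\lnot R \lor R \lor \lnot S \lor \lnot Q) \land (\lnot R \lor T \lor \lnot S \lor \lnot Q) \land (\lnot T \lor R \lor \lnot S \lor \lnot Q) \land (\lnot T \lor T \lor \lnot S \lor \lnot Q)   [distribute \lor over \land]
= (R \lor T \lor Q) \land (\lnot R \lor \lnot T \lor Q) \land (S \lor Q) \land (\lnot R \lor T \lor \lnot S \lor \lnot Q) \land (\lnot T \lor R \lor \lnot S \lor \lnot Q)   [simplify]

(R \lor T \lor Q) \land (\lnot R \lor \lnot T \lor Q) \land (S \lor Q) \land (\lnot R \lor T \lor \lnot S \lor \lnot Q) \land (\lnot T \lor R \lor \lnot S \lor \lnot Q)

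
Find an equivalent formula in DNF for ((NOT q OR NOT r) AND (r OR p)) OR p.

((NOT q OR NOT r) AND (r OR p)) OR p
≡ (NOT q AND r) OR (NOT q AND p) OR (NOT r AND r) OR (NOT r AND p) OR p   — distribute AND over OR
≡ (NOT q AND r) OR p   — simplify

(NOT q AND r) OR p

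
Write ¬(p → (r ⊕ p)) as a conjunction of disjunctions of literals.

p ∧ (¬p ∨ r)

¬(p → (r ⊕ p))
= ¬(¬p ∨ (r ⊕ p))   — eliminate →
= ¬(¬p ∨ ((r ∨ p) ∧ ¬(r ∧ p)))   — expand ⊕
= ¬¬p ∧ ¬((r ∨ p) ∧ ¬(r ∧ p))   — De Morgan
= p ∧ ¬((r ∨ p) ∧ ¬(r ∧ p))   — double negation
= p ∧ (¬(r ∨ p) ∨ ¬¬(r ∧ p))   — De Morgan
= p ∧ ((¬r ∧ ¬p) ∨ ¬¬(r ∧ p))   — De Morgan
= p ∧ ((¬r ∧ ¬p) ∨ (r ∧ p))   — double negation
= p ∧ (¬r ∨ r) ∧ (¬r ∨ p) ∧ (¬p ∨ r) ∧ (¬p ∨ p)   — distribute ∨ over ∧
= p ∧ (¬p ∨ r)   — simplify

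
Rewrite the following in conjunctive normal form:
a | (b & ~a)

a | (b & ~a)
≡ (a | b) & (a | ~a)   [distribute | over &]
≡ a | b   [simplify]

a | b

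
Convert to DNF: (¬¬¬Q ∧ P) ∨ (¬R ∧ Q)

(¬¬¬Q ∧ P) ∨ (¬R ∧ Q)
= (¬Q ∧ P) ∨ (¬R ∧ Q)

(¬Q ∧ P) ∨ (¬R ∧ Q)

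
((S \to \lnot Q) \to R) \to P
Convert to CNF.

(\lnot S \lor \lnot Q \lor P) \land (\lnot R \lor P)

((S \to \lnot Q) \to R) \to P
≡ \lnot ((S \to \lnot Q) \to R) \lor P   [eliminate \to]
≡ \lnot (\lnot (S \to \lnot Q) \lor R) \lor P   [eliminate \to]
≡ \lnot (\lnot (\lnot S \lor \lnot Q) \lor R) \lor P   [eliminate \to]
≡ (\lnot \lnot (\lnot S \lor \lnot Q) \land \lnot R) \lor P   [De Morgan]
≡ ((\lnot S \lor \lnot Q) \land \lnot R) \lor P   [double negation]
≡ (\lnot S \lor \lnot Q \lor P) \land (\lnot R \lor P)   [distribute \lor over \land]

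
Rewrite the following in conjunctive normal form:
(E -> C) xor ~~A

(E -> C) xor ~~A
≡ ((E -> C) | ~~A) & ~((E -> C) & ~~A)   [expand xor]
≡ (~E | C | ~~A) & ~((E -> C) & ~~A)   [eliminate ->]
≡ (~E | C | ~~A) & ~((~E | C) & ~~A)   [eliminate ->]
≡ (~E | C | A) & ~((~E | C) & ~~A)   [double negation]
≡ (~E | C | A) & (~(~E | C) | ~~~A)   [De Morgan]
≡ (~E | C | A) & ((~~E & ~C) | ~~~A)   [De Morgan]
≡ (~E | C | A) & ((E & ~C) | ~~~A)   [double negation]
≡ (~E | C | A) & ((E & ~C) | ~A)   [double negation]
≡ (~E | C | A) & (E | ~A) & (~C | ~A)   [distribute | over &]

(~E | C | A) & (E | ~A) & (~C | ~A)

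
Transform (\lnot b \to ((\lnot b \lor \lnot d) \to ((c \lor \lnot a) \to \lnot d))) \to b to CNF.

(\lnot b \to ((\lnot b \lor \lnot d) \to ((c \lor \lnot a) \to \lnot d))) \to b
≡ \lnot (\lnot b \to ((\lnot b \lor \lnot d) \to ((c \lor \lnot a) \to \lnot d))) \lor b
≡ \lnot (\lnot \lnot b \lor ((\lnot b \lor \lnot d) \to ((c \lor \lnot a) \to \lnot d))) \lor b
≡ \lnot (\lnot \lnot b \lor \lnot (\lnot b \lor \lnot d) \lor ((c \lor \lnot a) \to \lnot d)) \lor b
≡ \lnot (\lnot \lnot b \lor \lnot (\lnot b \lor \lnot d) \lor \lnot (c \lor \lnot a) \lor \lnot d) \lor b
≡ (\lnot \lnot \lnot b \land \lnot \lnot (\lnot b \lor \lnot d) \land \lnot \lnot (c \lor \lnot a) \land \lnot \lnot d) \lor b
≡ (\lnot b \land \lnot \lnot (\lnot b \lor \lnot d) \land \lnot \lnot (c \lor \lnot a) \land \lnot \lnot d) \lor b
≡ (\lnot b \land (\lnot b \lor \lnot d) \land \lnot \lnot (c \lor \lnot a) \land \lnot \lnot d) \lor b
≡ (\lnot b \land (\lnot b \lor \lnot d) \land (c \lor \lnot a) \land \lnot \lnot d) \lor b
≡ (\lnot b \land (\lnot b \lor \lnot d) \land (c \lor \lnot a) \land d) \lor b
≡ (\lnot b \lor b) \land (\lnot b \lor \lnot d \lor b) \land (c \lor \lnot a \lor b) \land (d \lor b)
≡ (c \lor \lnot a \lor b) \land (d \lor b)

(c \lor \lnot a \lor b) \land (d \lor b)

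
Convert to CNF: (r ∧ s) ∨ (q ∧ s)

(r ∧ s) ∨ (q ∧ s)
≡ (r ∨ q) ∧ (r ∨ s) ∧ (s ∨ q) ∧ (s ∨ s)   [distribute ∨ over ∧]
≡ (r ∨ q) ∧ s   [simplify]

(r ∨ q) ∧ s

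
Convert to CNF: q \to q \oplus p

\lnot q \lor \lnot p

q \to q \oplus p
⇔ \lnot q \lor (q \oplus p)
⇔ \lnot q \lor (q \lor p) \land \lnot (q \land p)
⇔ \lnot q \lor (q \lor p) \land (\lnot q \lor \lnot p)
⇔ (\lnot q \lor q \lor p) \land (\lnot q \lor \lnot q \lor \lnot p)
⇔ \lnot q \lor \lnot p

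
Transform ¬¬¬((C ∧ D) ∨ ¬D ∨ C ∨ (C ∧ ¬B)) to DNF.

¬¬¬((C ∧ D) ∨ ¬D ∨ C ∨ (C ∧ ¬B))
≡ ¬((C ∧ D) ∨ ¬D ∨ C ∨ (C ∧ ¬B))   (double negation)
≡ ¬(C ∧ D) ∧ ¬¬D ∧ ¬C ∧ ¬(C ∧ ¬B)   (De Morgan)
≡ (¬C ∨ ¬D) ∧ ¬¬D ∧ ¬C ∧ ¬(C ∧ ¬B)   (De Morgan)
≡ (¬C ∨ ¬D) ∧ D ∧ ¬C ∧ ¬(C ∧ ¬B)   (double negation)
≡ (¬C ∨ ¬D) ∧ D ∧ ¬C ∧ (¬C ∨ ¬¬B)   (De Morgan)
≡ (¬C ∨ ¬D) ∧ D ∧ ¬C ∧ (¬C ∨ B)   (double negation)
≡ (¬C ∧ D ∧ ¬C ∧ ¬C) ∨ (¬C ∧ D ∧ ¬C ∧ B) ∨ (¬D ∧ D ∧ ¬C ∧ ¬C) ∨ (¬D ∧ D ∧ ¬C ∧ B)   (distribute ∧ over ∨)
≡ ¬C ∧ D   (simplify)

¬C ∧ D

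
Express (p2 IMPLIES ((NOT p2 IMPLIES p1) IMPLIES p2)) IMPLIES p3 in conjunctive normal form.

(p2 OR p3) AND (NOT p2 OR p3)

(p2 IMPLIES ((NOT p2 IMPLIES p1) IMPLIES p2)) IMPLIES p3
⇔ NOT (p2 IMPLIES ((NOT p2 IMPLIES p1) IMPLIES p2)) OR p3   [eliminate IMPLIES]
⇔ NOT (NOT p2 OR ((NOT p2 IMPLIES p1) IMPLIES p2)) OR p3   [eliminate IMPLIES]
⇔ NOT (NOT p2 OR NOT (NOT p2 IMPLIES p1) OR p2) OR p3   [eliminate IMPLIES]
⇔ NOT (NOT p2 OR NOT (NOT NOT p2 OR p1) OR p2) OR p3   [eliminate IMPLIES]
⇔ (NOT NOT p2 AND NOT NOT (NOT NOT p2 OR p1) AND NOT p2) OR p3   [De Morgan]
⇔ (p2 AND NOT NOT (NOT NOT p2 OR p1) AND NOT p2) OR p3   [double negation]
⇔ (p2 AND (NOT NOT p2 OR p1) AND NOT p2) OR p3   [double negation]
⇔ (p2 AND (p2 OR p1) AND NOT p2) OR p3   [double negation]
⇔ (p2 OR p3) AND (p2 OR p1 OR p3) AND (NOT p2 OR p3)   [distribute OR over AND]
⇔ (p2 OR p3) AND (NOT p2 OR p3)   [simplify]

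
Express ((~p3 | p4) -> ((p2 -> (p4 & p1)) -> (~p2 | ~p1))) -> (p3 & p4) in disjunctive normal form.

((~p3 | p4) -> ((p2 -> (p4 & p1)) -> (~p2 | ~p1))) -> (p3 & p4)
≡ ~((~p3 | p4) -> ((p2 -> (p4 & p1)) -> (~p2 | ~p1))) | (p3 & p4)   — eliminate ->
≡ ~(~(~p3 | p4) | ((p2 -> (p4 & p1)) -> (~p2 | ~p1))) | (p3 & p4)   — eliminate ->
≡ ~(~(~p3 | p4) | ~(p2 -> (p4 & p1)) | ~p2 | ~p1) | (p3 & p4)   — eliminate ->
≡ ~(~(~p3 | p4) | ~(~p2 | (p4 & p1)) | ~p2 | ~p1) | (p3 & p4)   — eliminate ->
≡ (~~(~p3 | p4) & ~~(~p2 | (p4 & p1)) & ~~p2 & ~~p1) | (p3 & p4)   — De Morgan
≡ ((~p3 | p4) & ~~(~p2 | (p4 & p1)) & ~~p2 & ~~p1) | (p3 & p4)   — double negation
≡ ((~p3 | p4) & (~p2 | (p4 & p1)) & ~~p2 & ~~p1) | (p3 & p4)   — double negation
≡ ((~p3 | p4) & (~p2 | (p4 & p1)) & p2 & ~~p1) | (p3 & p4)   — double negation
≡ ((~p3 | p4) & (~p2 | (p4 & p1)) & p2 & p1) | (p3 & p4)   — double negation
≡ (~p3 & ~p2 & p2 & p1) | (~p3 & p4 & p1 & p2 & p1) | (p4 & ~p2 & p2 & p1) | (p4 & p4 & p1 & p2 & p1) | (p3 & p4)   — distribute & over |
≡ (p4 & p1 & p2) | (p3 & p4)   — simplify

(p4 & p1 & p2) | (p3 & p4)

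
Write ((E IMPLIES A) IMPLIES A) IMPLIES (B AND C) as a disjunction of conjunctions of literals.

(NOT E AND NOT A) OR (B AND C)

((E IMPLIES A) IMPLIES A) IMPLIES (B AND C)
≡ NOT ((E IMPLIES A) IMPLIES A) OR (B AND C)
≡ NOT (NOT (E IMPLIES A) OR A) OR (B AND C)
≡ NOT (NOT (NOT E OR A) OR A) OR (B AND C)
≡ (NOT NOT (NOT E OR A) AND NOT A) OR (B AND C)
≡ ((NOT E OR A) AND NOT A) OR (B AND C)
≡ (NOT E AND NOT A) OR (A AND NOT A) OR (B AND C)
≡ (NOT E AND NOT A) OR (B AND C)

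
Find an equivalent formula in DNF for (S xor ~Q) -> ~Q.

(S xor ~Q) -> ~Q
≡ ~(S xor ~Q) | ~Q   (eliminate ->)
≡ ~((S & ~~Q) | (~S & ~Q)) | ~Q   (expand xor)
≡ (~(S & ~~Q) & ~(~S & ~Q)) | ~Q   (De Morgan)
≡ ((~S | ~~~Q) & ~(~S & ~Q)) | ~Q   (De Morgan)
≡ ((~S | ~Q) & ~(~S & ~Q)) | ~Q   (double negation)
≡ ((~S | ~Q) & (~~S | ~~Q)) | ~Q   (De Morgan)
≡ ((~S | ~Q) & (S | ~~Q)) | ~Q   (double negation)
≡ ((~S | ~Q) & (S | Q)) | ~Q   (double negation)
≡ (~S & S) | (~S & Q) | (~Q & S) | (~Q & Q) | ~Q   (distribute & over |)
≡ (~S & Q) | ~Q   (simplify)

(~S & Q) | ~Q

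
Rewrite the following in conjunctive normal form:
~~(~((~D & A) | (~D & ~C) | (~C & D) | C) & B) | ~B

~~(~((~D & A) | (~D & ~C) | (~C & D) | C) & B) | ~B
= (~((~D & A) | (~D & ~C) | (~C & D) | C) & B) | ~B   [double negation]
= (~(~D & A) & ~(~D & ~C) & ~(~C & D) & ~C & B) | ~B   [De Morgan]
= ((~~D | ~A) & ~(~D & ~C) & ~(~C & D) & ~C & B) | ~B   [De Morgan]
= ((D | ~A) & ~(~D & ~C) & ~(~C & D) & ~C & B) | ~B   [double negation]
= ((D | ~A) & (~~D | ~~C) & ~(~C & D) & ~C & B) | ~B   [De Morgan]
= ((D | ~A) & (D | ~~C) & ~(~C & D) & ~C & B) | ~B   [double negation]
= ((D | ~A) & (D | C) & ~(~C & D) & ~C & B) | ~B   [double negation]
= ((D | ~A) & (D | C) & (~~C | ~D) & ~C & B) | ~B   [De Morgan]
= ((D | ~A) & (D | C) & (C | ~D) & ~C & B) | ~B   [double negation]
= (D | ~A | ~B) & (D | C | ~B) & (C | ~D | ~B) & (~C | ~B) & (B | ~B)   [distribute | over &]
= (D | ~A | ~B) & (D | C | ~B) & (C | ~D | ~B) & (~C | ~B)   [simplify]

(D | ~A | ~B) & (D | C | ~B) & (C | ~D | ~B) & (~C | ~B)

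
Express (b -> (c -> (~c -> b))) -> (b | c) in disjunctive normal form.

(b -> (c -> (~c -> b))) -> (b | c)
⇔ ~(b -> (c -> (~c -> b))) | b | c   — eliminate ->
⇔ ~(~b | (c -> (~c -> b))) | b | c   — eliminate ->
⇔ ~(~b | ~c | (~c -> b)) | b | c   — eliminate ->
⇔ ~(~b | ~c | ~~c | b) | b | c   — eliminate ->
⇔ (~~b & ~~c & ~~~c & ~b) | b | c   — De Morgan
⇔ (b & ~~c & ~~~c & ~b) | b | c   — double negation
⇔ (b & c & ~~~c & ~b) | b | c   — double negation
⇔ (b & c & ~c & ~b) | b | c   — double negation
⇔ b | c   — simplify

b | c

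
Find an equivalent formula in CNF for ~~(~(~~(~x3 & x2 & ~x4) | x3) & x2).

~~(~(~~(~x3 & x2 & ~x4) | x3) & x2)
≡ ~(~~(~x3 & x2 & ~x4) | x3) & x2   — double negation
≡ ~~~(~x3 & x2 & ~x4) & ~x3 & x2   — De Morgan
≡ ~(~x3 & x2 & ~x4) & ~x3 & x2   — double negation
≡ (~~x3 | ~x2 | ~~x4) & ~x3 & x2   — De Morgan
≡ (x3 | ~x2 | ~~x4) & ~x3 & x2   — double negation
≡ (x3 | ~x2 | x4) & ~x3 & x2   — double negation

(x3 | ~x2 | x4) & ~x3 & x2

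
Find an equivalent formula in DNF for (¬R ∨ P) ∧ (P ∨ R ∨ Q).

(¬R ∧ Q) ∨ P

(¬R ∨ P) ∧ (P ∨ R ∨ Q)
≡ (¬R ∧ P) ∨ (¬R ∧ R) ∨ (¬R ∧ Q) ∨ (P ∧ P) ∨ (P ∧ R) ∨ (P ∧ Q)   [distribute ∧ over ∨]
≡ (¬R ∧ Q) ∨ P   [simplify]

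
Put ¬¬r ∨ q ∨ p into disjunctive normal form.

r ∨ q ∨ p

¬¬r ∨ q ∨ p
⇔ r ∨ q ∨ p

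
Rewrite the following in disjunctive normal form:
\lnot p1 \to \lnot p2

\lnot p1 \to \lnot p2
= \lnot \lnot p1 \lor \lnot p2   — eliminate \to
= p1 \lor \lnot p2   — double negation

p1 \lor \lnot p2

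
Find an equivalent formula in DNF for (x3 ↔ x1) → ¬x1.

(x1 ∧ ¬x3) ∨ ¬x1

(x3 ↔ x1) → ¬x1
⇔ ¬(x3 ↔ x1) ∨ ¬x1
⇔ ¬((x3 → x1) ∧ (x1 → x3)) ∨ ¬x1
⇔ ¬((¬x3 ∨ x1) ∧ (x1 → x3)) ∨ ¬x1
⇔ ¬((¬x3 ∨ x1) ∧ (¬x1 ∨ x3)) ∨ ¬x1
⇔ ¬(¬x3 ∨ x1) ∨ ¬(¬x1 ∨ x3) ∨ ¬x1
⇔ (¬¬x3 ∧ ¬x1) ∨ ¬(¬x1 ∨ x3) ∨ ¬x1
⇔ (x3 ∧ ¬x1) ∨ ¬(¬x1 ∨ x3) ∨ ¬x1
⇔ (x3 ∧ ¬x1) ∨ (¬¬x1 ∧ ¬x3) ∨ ¬x1
⇔ (x3 ∧ ¬x1) ∨ (x1 ∧ ¬x3) ∨ ¬x1
⇔ (x1 ∧ ¬x3) ∨ ¬x1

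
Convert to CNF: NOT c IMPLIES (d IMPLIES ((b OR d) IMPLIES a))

c OR NOT d OR a

NOT c IMPLIES (d IMPLIES ((b OR d) IMPLIES a))
⇔ NOT NOT c OR (d IMPLIES ((b OR d) IMPLIES a))   [eliminate IMPLIES]
⇔ NOT NOT c OR NOT d OR ((b OR d) IMPLIES a)   [eliminate IMPLIES]
⇔ NOT NOT c OR NOT d OR NOT (b OR d) OR a   [eliminate IMPLIES]
⇔ c OR NOT d OR NOT (b OR d) OR a   [double negation]
⇔ c OR NOT d OR (NOT b AND NOT d) OR a   [De Morgan]
⇔ (c OR NOT d OR NOT b OR a) AND (c OR NOT d OR NOT d OR a)   [distribute OR over AND]
⇔ c OR NOT d OR a   [simplify]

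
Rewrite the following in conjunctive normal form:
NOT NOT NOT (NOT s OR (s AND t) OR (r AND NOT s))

s AND (NOT s OR NOT t)

NOT NOT NOT (NOT s OR (s AND t) OR (r AND NOT s))
≡ NOT (NOT s OR (s AND t) OR (r AND NOT s))   [double negation]
≡ NOT NOT s AND NOT (s AND t) AND NOT (r AND NOT s)   [De Morgan]
≡ s AND NOT (s AND t) AND NOT (r AND NOT s)   [double negation]
≡ s AND (NOT s OR NOT t) AND NOT (r AND NOT s)   [De Morgan]
≡ s AND (NOT s OR NOT t) AND (NOT r OR NOT NOT s)   [De Morgan]
≡ s AND (NOT s OR NOT t) AND (NOT r OR s)   [double negation]
≡ s AND (NOT s OR NOT t)   [simplify]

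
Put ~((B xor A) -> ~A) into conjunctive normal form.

~((B xor A) -> ~A)
≡ ~(~(B xor A) | ~A)   [eliminate ->]
≡ ~(~((B | A) & ~(B & A)) | ~A)   [expand xor]
≡ ~~((B | A) & ~(B & A)) & ~~A   [De Morgan]
≡ (B | A) & ~(B & A) & ~~A   [double negation]
≡ (B | A) & (~B | ~A) & ~~A   [De Morgan]
≡ (B | A) & (~B | ~A) & A   [double negation]
≡ (~B | ~A) & A   [simplify]

(~B | ~A) & A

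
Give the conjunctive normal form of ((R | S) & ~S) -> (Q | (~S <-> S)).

((R | S) & ~S) -> (Q | (~S <-> S))
≡ ~((R | S) & ~S) | Q | (~S <-> S)   (eliminate ->)
≡ ~((R | S) & ~S) | Q | ((~S -> S) & (S -> ~S))   (eliminate <->)
≡ ~((R | S) & ~S) | Q | ((~~S | S) & (S -> ~S))   (eliminate ->)
≡ ~((R | S) & ~S) | Q | ((~~S | S) & (~S | ~S))   (eliminate ->)
≡ ~(R | S) | ~~S | Q | ((~~S | S) & (~S | ~S))   (De Morgan)
≡ (~R & ~S) | ~~S | Q | ((~~S | S) & (~S | ~S))   (De Morgan)
≡ (~R & ~S) | S | Q | ((~~S | S) & (~S | ~S))   (double negation)
≡ (~R & ~S) | S | Q | ((S | S) & (~S | ~S))   (double negation)
≡ (~R | S | Q | S | S) & (~R | S | Q | ~S | ~S) & (~S | S | Q | S | S) & (~S | S | Q | ~S | ~S)   (distribute | over &)
≡ ~R | S | Q   (simplify)

~R | S | Q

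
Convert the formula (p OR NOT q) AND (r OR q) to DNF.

(p OR NOT q) AND (r OR q)
⇔ (p AND r) OR (p AND q) OR (NOT q AND r) OR (NOT q AND q)   (distribute AND over OR)
⇔ (p AND r) OR (p AND q) OR (NOT q AND r)   (simplify)

(p AND r) OR (p AND q) OR (NOT q AND r)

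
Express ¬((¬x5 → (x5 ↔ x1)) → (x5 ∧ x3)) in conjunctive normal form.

(x5 ∨ ¬x1) ∧ (¬x5 ∨ ¬x3)

¬((¬x5 → (x5 ↔ x1)) → (x5 ∧ x3))
⇔ ¬(¬(¬x5 → (x5 ↔ x1)) ∨ (x5 ∧ x3))
⇔ ¬(¬(¬¬x5 ∨ (x5 ↔ x1)) ∨ (x5 ∧ x3))
⇔ ¬(¬(¬¬x5 ∨ ((x5 → x1) ∧ (x1 → x5))) ∨ (x5 ∧ x3))
⇔ ¬(¬(¬¬x5 ∨ ((¬x5 ∨ x1) ∧ (x1 → x5))) ∨ (x5 ∧ x3))
⇔ ¬(¬(¬¬x5 ∨ ((¬x5 ∨ x1) ∧ (¬x1 ∨ x5))) ∨ (x5 ∧ x3))
⇔ ¬¬(¬¬x5 ∨ ((¬x5 ∨ x1) ∧ (¬x1 ∨ x5))) ∧ ¬(x5 ∧ x3)
⇔ (¬¬x5 ∨ ((¬x5 ∨ x1) ∧ (¬x1 ∨ x5))) ∧ ¬(x5 ∧ x3)
⇔ (x5 ∨ ((¬x5 ∨ x1) ∧ (¬x1 ∨ x5))) ∧ ¬(x5 ∧ x3)
⇔ (x5 ∨ ((¬x5 ∨ x1) ∧ (¬x1 ∨ x5))) ∧ (¬x5 ∨ ¬x3)
⇔ (x5 ∨ ¬x5 ∨ x1) ∧ (x5 ∨ ¬x1 ∨ x5) ∧ (¬x5 ∨ ¬x3)
⇔ (x5 ∨ ¬x1) ∧ (¬x5 ∨ ¬x3)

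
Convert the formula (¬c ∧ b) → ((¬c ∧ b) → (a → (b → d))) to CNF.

c ∨ ¬b ∨ ¬a ∨ d

(¬c ∧ b) → ((¬c ∧ b) → (a → (b → d)))
= ¬(¬c ∧ b) ∨ ((¬c ∧ b) → (a → (b → d)))   — eliminate →
= ¬(¬c ∧ b) ∨ ¬(¬c ∧ b) ∨ (a → (b → d))   — eliminate →
= ¬(¬c ∧ b) ∨ ¬(¬c ∧ b) ∨ ¬a ∨ (b → d)   — eliminate →
= ¬(¬c ∧ b) ∨ ¬(¬c ∧ b) ∨ ¬a ∨ ¬b ∨ d   — eliminate →
= ¬¬c ∨ ¬b ∨ ¬(¬c ∧ b) ∨ ¬a ∨ ¬b ∨ d   — De Morgan
= c ∨ ¬b ∨ ¬(¬c ∧ b) ∨ ¬a ∨ ¬b ∨ d   — double negation
= c ∨ ¬b ∨ ¬¬c ∨ ¬b ∨ ¬a ∨ ¬b ∨ d   — De Morgan
= c ∨ ¬b ∨ c ∨ ¬b ∨ ¬a ∨ ¬b ∨ d   — double negation
= c ∨ ¬b ∨ ¬a ∨ d   — simplify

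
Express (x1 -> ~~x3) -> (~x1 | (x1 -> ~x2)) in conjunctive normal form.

(x1 -> ~~x3) -> (~x1 | (x1 -> ~x2))
≡ ~(x1 -> ~~x3) | ~x1 | (x1 -> ~x2)   — eliminate ->
≡ ~(~x1 | ~~x3) | ~x1 | (x1 -> ~x2)   — eliminate ->
≡ ~(~x1 | ~~x3) | ~x1 | ~x1 | ~x2   — eliminate ->
≡ (~~x1 & ~~~x3) | ~x1 | ~x1 | ~x2   — De Morgan
≡ (x1 & ~~~x3) | ~x1 | ~x1 | ~x2   — double negation
≡ (x1 & ~x3) | ~x1 | ~x1 | ~x2   — double negation
≡ (x1 | ~x1 | ~x1 | ~x2) & (~x3 | ~x1 | ~x1 | ~x2)   — distribute | over &
≡ ~x3 | ~x1 | ~x2   — simplify

~x3 | ~x1 | ~x2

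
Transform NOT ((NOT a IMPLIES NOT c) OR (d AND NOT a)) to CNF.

NOT ((NOT a IMPLIES NOT c) OR (d AND NOT a))
≡ NOT (NOT NOT a OR NOT c OR (d AND NOT a))   [eliminate IMPLIES]
≡ NOT NOT NOT a AND NOT NOT c AND NOT (d AND NOT a)   [De Morgan]
≡ NOT a AND NOT NOT c AND NOT (d AND NOT a)   [double negation]
≡ NOT a AND c AND NOT (d AND NOT a)   [double negation]
≡ NOT a AND c AND (NOT d OR NOT NOT a)   [De Morgan]
≡ NOT a AND c AND (NOT d OR a)   [double negation]

NOT a AND c AND (NOT d OR a)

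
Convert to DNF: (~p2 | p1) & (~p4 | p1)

(~p2 & ~p4) | p1

(~p2 | p1) & (~p4 | p1)
⇔ (~p2 & ~p4) | (~p2 & p1) | (p1 & ~p4) | (p1 & p1)
⇔ (~p2 & ~p4) | p1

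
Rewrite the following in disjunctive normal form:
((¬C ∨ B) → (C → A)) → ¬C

(B ∧ C ∧ ¬A) ∨ ¬C

((¬C ∨ B) → (C → A)) → ¬C
≡ ¬((¬C ∨ B) → (C → A)) ∨ ¬C   — eliminate →
≡ ¬(¬(¬C ∨ B) ∨ (C → A)) ∨ ¬C   — eliminate →
≡ ¬(¬(¬C ∨ B) ∨ ¬C ∨ A) ∨ ¬C   — eliminate →
≡ (¬¬(¬C ∨ B) ∧ ¬¬C ∧ ¬A) ∨ ¬C   — De Morgan
≡ ((¬C ∨ B) ∧ ¬¬C ∧ ¬A) ∨ ¬C   — double negation
≡ ((¬C ∨ B) ∧ C ∧ ¬A) ∨ ¬C   — double negation
≡ (¬C ∧ C ∧ ¬A) ∨ (B ∧ C ∧ ¬A) ∨ ¬C   — distribute ∧ over ∨
≡ (B ∧ C ∧ ¬A) ∨ ¬C   — simplify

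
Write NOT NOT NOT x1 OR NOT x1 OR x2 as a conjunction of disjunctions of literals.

NOT x1 OR x2

NOT NOT NOT x1 OR NOT x1 OR x2
≡ NOT x1 OR NOT x1 OR x2
≡ NOT x1 OR x2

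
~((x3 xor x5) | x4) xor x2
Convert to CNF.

~((x3 xor x5) | x4) xor x2
≡ (~((x3 xor x5) | x4) | x2) & ~(~((x3 xor x5) | x4) & x2)   (expand xor)
≡ (~(((x3 | x5) & ~(x3 & x5)) | x4) | x2) & ~(~((x3 xor x5) | x4) & x2)   (expand xor)
≡ (~(((x3 | x5) & ~(x3 & x5)) | x4) | x2) & ~(~(((x3 | x5) & ~(x3 & x5)) | x4) & x2)   (expand xor)
≡ ((~((x3 | x5) & ~(x3 & x5)) & ~x4) | x2) & ~(~(((x3 | x5) & ~(x3 & x5)) | x4) & x2)   (De Morgan)
≡ (((~(x3 | x5) | ~~(x3 & x5)) & ~x4) | x2) & ~(~(((x3 | x5) & ~(x3 & x5)) | x4) & x2)   (De Morgan)
≡ ((((~x3 & ~x5) | ~~(x3 & x5)) & ~x4) | x2) & ~(~(((x3 | x5) & ~(x3 & x5)) | x4) & x2)   (De Morgan)
≡ ((((~x3 & ~x5) | (x3 & x5)) & ~x4) | x2) & ~(~(((x3 | x5) & ~(x3 & x5)) | x4) & x2)   (double negation)
≡ ((((~x3 & ~x5) | (x3 & x5)) & ~x4) | x2) & (~~(((x3 | x5) & ~(x3 & x5)) | x4) | ~x2)   (De Morgan)
≡ ((((~x3 & ~x5) | (x3 & x5)) & ~x4) | x2) & (((x3 | x5) & ~(x3 & x5)) | x4 | ~x2)   (double negation)
≡ ((((~x3 & ~x5) | (x3 & x5)) & ~x4) | x2) & (((x3 | x5) & (~x3 | ~x5)) | x4 | ~x2)   (De Morgan)
≡ (~x3 | x3 | x2) & (~x3 | x5 | x2) & (~x5 | x3 | x2) & (~x5 | x5 | x2) & (~x4 | x2) & (x3 | x5 | x4 | ~x2) & (~x3 | ~x5 | x4 | ~x2)   (distribute | over &)
≡ (~x3 | x5 | x2) & (~x5 | x3 | x2) & (~x4 | x2) & (x3 | x5 | x4 | ~x2) & (~x3 | ~x5 | x4 | ~x2)   (simplify)

(~x3 | x5 | x2) & (~x5 | x3 | x2) & (~x4 | x2) & (x3 | x5 | x4 | ~x2) & (~x3 | ~x5 | x4 | ~x2)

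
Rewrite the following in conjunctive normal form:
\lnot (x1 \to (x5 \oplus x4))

x1 \land (\lnot x5 \lor x4) \land (\lnot x4 \lor x5)

\lnot (x1 \to (x5 \oplus x4))
≡ \lnot (\lnot x1 \lor (x5 \oplus x4))   — eliminate \to
≡ \lnot (\lnot x1 \lor ((x5 \lor x4) \land \lnot (x5 \land x4)))   — expand \oplus
≡ \lnot \lnot x1 \land \lnot ((x5 \lor x4) \land \lnot (x5 \land x4))   — De Morgan
≡ x1 \land \lnot ((x5 \lor x4) \land \lnot (x5 \land x4))   — double negation
≡ x1 \land (\lnot (x5 \lor x4) \lor \lnot \lnot (x5 \land x4))   — De Morgan
≡ x1 \land ((\lnot x5 \land \lnot x4) \lor \lnot \lnot (x5 \land x4))   — De Morgan
≡ x1 \land ((\lnot x5 \land \lnot x4) \lor (x5 \land x4))   — double negation
≡ x1 \land (\lnot x5 \lor x5) \land (\lnot x5 \lor x4) \land (\lnot x4 \lor x5) \land (\lnot x4 \lor x4)   — distribute \lor over \land
≡ x1 \land (\lnot x5 \lor x4) \land (\lnot x4 \lor x5)   — simplify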